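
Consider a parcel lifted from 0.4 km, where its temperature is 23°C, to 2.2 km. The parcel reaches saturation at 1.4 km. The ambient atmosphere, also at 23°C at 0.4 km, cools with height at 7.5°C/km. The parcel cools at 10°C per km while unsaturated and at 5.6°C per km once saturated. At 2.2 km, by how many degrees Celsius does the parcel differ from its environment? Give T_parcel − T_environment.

Parcel:
  400 → 1400 m (dry, 10°C/km): ΔT = -10 × 1 = -10°C → T = 13°C
  1400 → 2200 m (saturated, 5.6°C/km): ΔT = -5.6 × 0.8 = -4.48°C → T = 8.52°C
Environment:
  400 → 2200 m (environment, 7.5°C/km): ΔT = -7.5 × 1.8 = -13.5°C → T = 9.5°C
T_parcel − T_env = 8.52 − 9.5 = -0.98°C

-0.98°C (parcel cooler than environment)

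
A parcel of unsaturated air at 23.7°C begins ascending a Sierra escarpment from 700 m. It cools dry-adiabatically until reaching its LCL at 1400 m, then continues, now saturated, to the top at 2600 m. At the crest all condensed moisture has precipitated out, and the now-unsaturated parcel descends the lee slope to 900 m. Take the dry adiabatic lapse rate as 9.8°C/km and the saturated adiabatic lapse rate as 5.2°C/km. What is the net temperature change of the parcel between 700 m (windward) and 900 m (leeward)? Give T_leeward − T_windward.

700–1400 m, dry: Δz = 0.7 km ⇒ ΔT = -6.86°C; T = 16.84°C
1400–2600 m, saturated: Δz = 1.2 km ⇒ ΔT = -6.24°C; T = 10.6°C
2600–900 m, dry descent: Δz = 1.7 km ⇒ ΔT = +16.66°C; T = 27.26°C
Net change vs windward start: 27.26 − 23.7 = +3.56°C

+3.56°C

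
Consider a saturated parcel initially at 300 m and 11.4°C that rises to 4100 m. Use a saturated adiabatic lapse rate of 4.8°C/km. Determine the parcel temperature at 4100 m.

300–4100 m, saturated adiabatic: Δz = 3.8 km ⇒ ΔT = -18.24°C; T = -6.84°C

-6.84°C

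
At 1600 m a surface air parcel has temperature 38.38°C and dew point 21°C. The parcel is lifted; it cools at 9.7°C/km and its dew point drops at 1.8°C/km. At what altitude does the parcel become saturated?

3800 m

T and T_d converge at 9.7 − 1.8 = 7.9°C per km
Height above start = (38.38 − 21) / 7.9 = 2.2 km
LCL altitude = 1600 m + 2200 m = 3800 m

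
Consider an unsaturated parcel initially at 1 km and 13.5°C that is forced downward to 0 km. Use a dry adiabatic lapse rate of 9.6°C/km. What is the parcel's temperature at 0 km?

1000–0 m, dry adiabatic: Δz = 1 km ⇒ ΔT = +9.6°C; T = 23.1°C

23.1°C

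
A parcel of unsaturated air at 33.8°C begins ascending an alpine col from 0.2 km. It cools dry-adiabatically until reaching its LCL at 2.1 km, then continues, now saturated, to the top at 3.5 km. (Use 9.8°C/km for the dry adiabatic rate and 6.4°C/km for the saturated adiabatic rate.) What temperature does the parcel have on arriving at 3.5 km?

6.22°C

From 200 m to 2100 m (dry): cools by 9.8 × 1.9 = 18.62°C, giving 15.18°C.
From 2100 m to 3500 m (saturated): cools by 6.4 × 1.4 = 8.96°C, giving 6.22°C.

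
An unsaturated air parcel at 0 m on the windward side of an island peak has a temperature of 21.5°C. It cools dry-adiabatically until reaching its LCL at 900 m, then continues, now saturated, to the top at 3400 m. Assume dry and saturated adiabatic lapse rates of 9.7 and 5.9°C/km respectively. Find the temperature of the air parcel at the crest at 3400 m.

0–900 m, dry: Δz = 0.9 km ⇒ ΔT = -8.73°C; T = 12.77°C
900–3400 m, saturated: Δz = 2.5 km ⇒ ΔT = -14.75°C; T = -1.98°C

-1.98°C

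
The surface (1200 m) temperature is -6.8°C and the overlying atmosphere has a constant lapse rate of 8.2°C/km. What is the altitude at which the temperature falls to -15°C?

2200 m

Height above start = (-6.8 − (-15)) / 8.2 = 1 km
Altitude = 1200 m + 1000 m = 2200 m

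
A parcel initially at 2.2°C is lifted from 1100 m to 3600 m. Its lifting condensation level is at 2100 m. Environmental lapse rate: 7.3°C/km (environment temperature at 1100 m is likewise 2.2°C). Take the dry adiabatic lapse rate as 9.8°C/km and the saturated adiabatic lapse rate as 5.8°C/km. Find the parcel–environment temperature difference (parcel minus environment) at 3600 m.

-0.25°C (parcel cooler than environment)

Parcel:
  1100–2100 m, dry: Δz = 1 km ⇒ ΔT = -9.8°C; T = -7.6°C
  2100–3600 m, saturated: Δz = 1.5 km ⇒ ΔT = -8.7°C; T = -16.3°C
Environment:
  1100–3600 m, environment: Δz = 2.5 km ⇒ ΔT = -18.25°C; T = -16.05°C
T_parcel − T_env = -16.3 − (-16.05) = -0.25°C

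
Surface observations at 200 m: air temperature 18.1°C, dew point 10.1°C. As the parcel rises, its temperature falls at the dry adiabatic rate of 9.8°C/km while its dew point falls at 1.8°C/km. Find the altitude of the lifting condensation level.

T and T_d converge at 9.8 − 1.8 = 8°C per km
Height above start = (18.1 − 10.1) / 8 = 1 km
LCL altitude = 200 m + 1000 m = 1200 m

1200 m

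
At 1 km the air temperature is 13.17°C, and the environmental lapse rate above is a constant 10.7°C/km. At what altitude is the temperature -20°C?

Height above start = (13.17 − (-20)) / 10.7 = 3.1 km
Altitude = 1000 m + 3100 m = 4100 m

4.1 km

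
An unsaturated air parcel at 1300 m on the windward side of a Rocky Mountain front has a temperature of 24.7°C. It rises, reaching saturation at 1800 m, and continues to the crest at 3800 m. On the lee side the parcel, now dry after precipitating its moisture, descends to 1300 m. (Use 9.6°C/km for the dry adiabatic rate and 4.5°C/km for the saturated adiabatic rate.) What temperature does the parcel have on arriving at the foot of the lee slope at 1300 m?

1300 → 1800 m (dry, 9.6°C/km): ΔT = -9.6 × 0.5 = -4.8°C → T = 19.9°C
1800 → 3800 m (saturated, 4.5°C/km): ΔT = -4.5 × 2 = -9°C → T = 10.9°C
3800 → 1300 m (dry descent, 9.6°C/km): ΔT = +9.6 × 2.5 = +24°C → T = 34.9°C

34.9°C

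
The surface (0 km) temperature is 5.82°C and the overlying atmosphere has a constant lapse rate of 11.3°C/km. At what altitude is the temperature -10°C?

Height above start = (5.82 − (-10)) / 11.3 = 1.4 km
Altitude = 0 m + 1400 m = 1400 m

1.4 km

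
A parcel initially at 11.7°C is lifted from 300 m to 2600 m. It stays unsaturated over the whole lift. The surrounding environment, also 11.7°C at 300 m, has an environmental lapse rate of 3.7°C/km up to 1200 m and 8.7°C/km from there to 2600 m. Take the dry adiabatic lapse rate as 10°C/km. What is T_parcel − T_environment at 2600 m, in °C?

-7.49°C (parcel cooler than environment)

Parcel:
  From 300 m to 2600 m (dry): cools by 10 × 2.3 = 23°C, giving -11.3°C.
Environment:
  From 300 m to 1200 m (environment, lower layer): cools by 3.7 × 0.9 = 3.33°C, giving 8.37°C.
  From 1200 m to 2600 m (environment, upper layer): cools by 8.7 × 1.4 = 12.18°C, giving -3.81°C.
T_parcel − T_env = -11.3 − (-3.81) = -7.49°C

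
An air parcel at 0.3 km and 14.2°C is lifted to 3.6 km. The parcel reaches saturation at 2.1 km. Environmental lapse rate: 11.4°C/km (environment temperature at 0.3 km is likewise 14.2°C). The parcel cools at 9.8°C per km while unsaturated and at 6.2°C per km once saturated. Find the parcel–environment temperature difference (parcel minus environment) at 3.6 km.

Parcel:
  300–2100 m, dry: Δz = 1.8 km ⇒ ΔT = -17.64°C; T = -3.44°C
  2100–3600 m, saturated: Δz = 1.5 km ⇒ ΔT = -9.3°C; T = -12.74°C
Environment:
  300–3600 m, environment: Δz = 3.3 km ⇒ ΔT = -37.62°C; T = -23.42°C
T_parcel − T_env = -12.74 − (-23.42) = +10.68°C

+10.68°C (parcel warmer than environment)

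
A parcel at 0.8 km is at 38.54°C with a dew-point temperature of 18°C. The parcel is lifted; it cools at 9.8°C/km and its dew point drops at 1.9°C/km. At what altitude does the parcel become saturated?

T and T_d converge at 9.8 − 1.9 = 7.9°C per km
Height above start = (38.54 − 18) / 7.9 = 2.6 km
LCL altitude = 800 m + 2600 m = 3400 m

3.4 km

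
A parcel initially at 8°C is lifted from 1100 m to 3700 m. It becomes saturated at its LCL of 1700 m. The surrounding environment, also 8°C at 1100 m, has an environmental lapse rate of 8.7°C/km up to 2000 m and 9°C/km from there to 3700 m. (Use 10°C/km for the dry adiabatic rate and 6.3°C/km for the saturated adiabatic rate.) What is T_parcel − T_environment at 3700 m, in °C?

+4.53°C (parcel warmer than environment)

Parcel:
  Dry to 1700 m: -10 × 0.6 km = -6°C, so T = 2°C.
  Saturated to 3700 m: -6.3 × 2 km = -12.6°C, so T = -10.6°C.
Environment:
  Environment, lower layer to 2000 m: -8.7 × 0.9 km = -7.83°C, so T = 0.17°C.
  Environment, upper layer to 3700 m: -9 × 1.7 km = -15.3°C, so T = -15.13°C.
T_parcel − T_env = -10.6 − (-15.13) = +4.53°C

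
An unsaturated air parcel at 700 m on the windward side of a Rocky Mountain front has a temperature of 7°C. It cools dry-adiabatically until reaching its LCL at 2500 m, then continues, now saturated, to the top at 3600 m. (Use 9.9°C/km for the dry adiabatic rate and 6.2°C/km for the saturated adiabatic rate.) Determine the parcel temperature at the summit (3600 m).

-17.64°C

700–2500 m, dry: Δz = 1.8 km ⇒ ΔT = -17.82°C; T = -10.82°C
2500–3600 m, saturated: Δz = 1.1 km ⇒ ΔT = -6.82°C; T = -17.64°C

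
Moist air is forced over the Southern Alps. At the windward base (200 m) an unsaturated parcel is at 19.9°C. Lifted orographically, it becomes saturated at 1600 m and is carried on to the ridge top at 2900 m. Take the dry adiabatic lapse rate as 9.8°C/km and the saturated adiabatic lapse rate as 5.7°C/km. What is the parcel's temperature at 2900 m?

-1.23°C

200 → 1600 m (dry, 9.8°C/km): ΔT = -9.8 × 1.4 = -13.72°C → T = 6.18°C
1600 → 2900 m (saturated, 5.7°C/km): ΔT = -5.7 × 1.3 = -7.41°C → T = -1.23°C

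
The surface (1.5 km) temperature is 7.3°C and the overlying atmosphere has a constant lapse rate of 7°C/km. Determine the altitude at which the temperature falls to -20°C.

5.4 km

Height above start = (7.3 − (-20)) / 7 = 3.9 km
Altitude = 1500 m + 3900 m = 5400 m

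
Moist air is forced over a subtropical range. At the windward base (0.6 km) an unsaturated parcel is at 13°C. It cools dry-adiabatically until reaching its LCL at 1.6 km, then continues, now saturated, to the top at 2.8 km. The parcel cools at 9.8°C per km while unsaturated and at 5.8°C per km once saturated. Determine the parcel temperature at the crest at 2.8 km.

-3.76°C

600 → 1600 m (dry, 9.8°C/km): ΔT = -9.8 × 1 = -9.8°C → T = 3.2°C
1600 → 2800 m (saturated, 5.8°C/km): ΔT = -5.8 × 1.2 = -6.96°C → T = -3.76°C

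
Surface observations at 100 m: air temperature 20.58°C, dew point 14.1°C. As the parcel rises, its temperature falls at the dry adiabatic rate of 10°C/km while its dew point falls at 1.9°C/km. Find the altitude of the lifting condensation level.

T and T_d converge at 10 − 1.9 = 8.1°C per km
Height above start = (20.58 − 14.1) / 8.1 = 0.8 km
LCL altitude = 100 m + 800 m = 900 m

900 m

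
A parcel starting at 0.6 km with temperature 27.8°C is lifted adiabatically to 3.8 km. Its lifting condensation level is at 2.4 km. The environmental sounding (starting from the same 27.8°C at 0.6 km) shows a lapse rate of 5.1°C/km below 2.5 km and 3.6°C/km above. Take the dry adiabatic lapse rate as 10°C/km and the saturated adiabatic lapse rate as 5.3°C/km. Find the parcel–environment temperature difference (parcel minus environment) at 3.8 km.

Parcel:
  600–2400 m, dry: Δz = 1.8 km ⇒ ΔT = -18°C; T = 9.8°C
  2400–3800 m, saturated: Δz = 1.4 km ⇒ ΔT = -7.42°C; T = 2.38°C
Environment:
  600–2500 m, environment, lower layer: Δz = 1.9 km ⇒ ΔT = -9.69°C; T = 18.11°C
  2500–3800 m, environment, upper layer: Δz = 1.3 km ⇒ ΔT = -4.68°C; T = 13.43°C
T_parcel − T_env = 2.38 − 13.43 = -11.05°C

-11.05°C (parcel cooler than environment)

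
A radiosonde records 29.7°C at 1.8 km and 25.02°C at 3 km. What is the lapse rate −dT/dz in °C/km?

Γ = −ΔT/Δz = (29.7 − 25.02) / (3000 − 1800) m
  = 4.68°C / 1.2 km = 3.9°C/km

3.9°C/km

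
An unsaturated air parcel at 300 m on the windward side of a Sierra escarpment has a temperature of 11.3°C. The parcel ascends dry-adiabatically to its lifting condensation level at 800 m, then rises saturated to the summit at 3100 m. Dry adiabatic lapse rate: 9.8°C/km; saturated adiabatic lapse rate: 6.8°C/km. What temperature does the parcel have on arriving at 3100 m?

300–800 m, dry: Δz = 0.5 km ⇒ ΔT = -4.9°C; T = 6.4°C
800–3100 m, saturated: Δz = 2.3 km ⇒ ΔT = -15.64°C; T = -9.24°C

-9.24°C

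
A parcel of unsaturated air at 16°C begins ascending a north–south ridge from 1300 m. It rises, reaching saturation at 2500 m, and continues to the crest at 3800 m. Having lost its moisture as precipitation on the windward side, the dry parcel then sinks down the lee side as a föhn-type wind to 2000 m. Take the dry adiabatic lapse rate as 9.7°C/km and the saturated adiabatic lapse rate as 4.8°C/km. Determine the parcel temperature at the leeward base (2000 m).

1300 → 2500 m (dry, 9.7°C/km): ΔT = -9.7 × 1.2 = -11.64°C → T = 4.36°C
2500 → 3800 m (saturated, 4.8°C/km): ΔT = -4.8 × 1.3 = -6.24°C → T = -1.88°C
3800 → 2000 m (dry descent, 9.7°C/km): ΔT = +9.7 × 1.8 = +17.46°C → T = 15.58°C

15.58°C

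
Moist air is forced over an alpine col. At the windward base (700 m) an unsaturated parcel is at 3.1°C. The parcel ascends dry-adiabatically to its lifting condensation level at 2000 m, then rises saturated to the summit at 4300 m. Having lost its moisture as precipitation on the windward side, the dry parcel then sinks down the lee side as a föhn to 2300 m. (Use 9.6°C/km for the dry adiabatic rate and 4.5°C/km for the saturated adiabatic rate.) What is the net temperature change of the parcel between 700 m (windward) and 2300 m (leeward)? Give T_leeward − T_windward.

700 → 2000 m (dry, 9.6°C/km): ΔT = -9.6 × 1.3 = -12.48°C → T = -9.38°C
2000 → 4300 m (saturated, 4.5°C/km): ΔT = -4.5 × 2.3 = -10.35°C → T = -19.73°C
4300 → 2300 m (dry descent, 9.6°C/km): ΔT = +9.6 × 2 = +19.2°C → T = -0.53°C
Net change vs windward start: -0.53 − 3.1 = -3.63°C

-3.63°C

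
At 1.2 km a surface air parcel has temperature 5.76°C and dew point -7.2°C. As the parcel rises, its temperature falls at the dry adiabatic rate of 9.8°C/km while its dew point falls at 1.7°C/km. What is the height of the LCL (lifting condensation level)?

2.8 km

T and T_d converge at 9.8 − 1.7 = 8.1°C per km
Height above start = (5.76 − (-7.2)) / 8.1 = 1.6 km
LCL altitude = 1200 m + 1600 m = 2800 m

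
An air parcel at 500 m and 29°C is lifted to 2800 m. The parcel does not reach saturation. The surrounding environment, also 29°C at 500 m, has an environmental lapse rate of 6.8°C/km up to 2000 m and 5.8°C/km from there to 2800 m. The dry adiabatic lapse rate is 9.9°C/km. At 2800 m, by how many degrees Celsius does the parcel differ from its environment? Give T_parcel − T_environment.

Parcel:
  From 500 m to 2800 m (dry): cools by 9.9 × 2.3 = 22.77°C, giving 6.23°C.
Environment:
  From 500 m to 2000 m (environment, lower layer): cools by 6.8 × 1.5 = 10.2°C, giving 18.8°C.
  From 2000 m to 2800 m (environment, upper layer): cools by 5.8 × 0.8 = 4.64°C, giving 14.16°C.
T_parcel − T_env = 6.23 − 14.16 = -7.93°C

-7.93°C (parcel cooler than environment)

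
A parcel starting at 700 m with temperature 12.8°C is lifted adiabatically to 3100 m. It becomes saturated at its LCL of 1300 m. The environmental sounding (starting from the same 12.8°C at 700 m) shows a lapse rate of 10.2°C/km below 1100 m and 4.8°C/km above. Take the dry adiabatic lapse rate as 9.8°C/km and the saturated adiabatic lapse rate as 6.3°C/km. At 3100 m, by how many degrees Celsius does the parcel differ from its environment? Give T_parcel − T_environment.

-3.54°C (parcel cooler than environment)

Parcel:
  700 → 1300 m (dry, 9.8°C/km): ΔT = -9.8 × 0.6 = -5.88°C → T = 6.92°C
  1300 → 3100 m (saturated, 6.3°C/km): ΔT = -6.3 × 1.8 = -11.34°C → T = -4.42°C
Environment:
  700 → 1100 m (environment, lower layer, 10.2°C/km): ΔT = -10.2 × 0.4 = -4.08°C → T = 8.72°C
  1100 → 3100 m (environment, upper layer, 4.8°C/km): ΔT = -4.8 × 2 = -9.6°C → T = -0.88°C
T_parcel − T_env = -4.42 − (-0.88) = -3.54°C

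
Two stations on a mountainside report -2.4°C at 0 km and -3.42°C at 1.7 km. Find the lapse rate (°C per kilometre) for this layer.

Γ = −ΔT/Δz = (-2.4 − (-3.42)) / (1700 − 0) m
  = 1.02°C / 1.7 km = 0.6°C/km

0.6°C/km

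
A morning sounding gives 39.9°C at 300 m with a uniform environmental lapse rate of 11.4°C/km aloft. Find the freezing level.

3800 m

Height above start = (39.9 − 0) / 11.4 = 3.5 km
Altitude = 300 m + 3500 m = 3800 m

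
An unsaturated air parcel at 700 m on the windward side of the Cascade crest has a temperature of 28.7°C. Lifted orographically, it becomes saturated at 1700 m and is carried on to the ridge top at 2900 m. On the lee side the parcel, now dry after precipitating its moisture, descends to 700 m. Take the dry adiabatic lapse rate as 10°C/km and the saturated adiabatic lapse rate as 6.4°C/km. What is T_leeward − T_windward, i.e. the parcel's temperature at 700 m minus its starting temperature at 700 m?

700–1700 m, dry: Δz = 1 km ⇒ ΔT = -10°C; T = 18.7°C
1700–2900 m, saturated: Δz = 1.2 km ⇒ ΔT = -7.68°C; T = 11.02°C
2900–700 m, dry descent: Δz = 2.2 km ⇒ ΔT = +22°C; T = 33.02°C
Net change vs windward start: 33.02 − 28.7 = +4.32°C

+4.32°C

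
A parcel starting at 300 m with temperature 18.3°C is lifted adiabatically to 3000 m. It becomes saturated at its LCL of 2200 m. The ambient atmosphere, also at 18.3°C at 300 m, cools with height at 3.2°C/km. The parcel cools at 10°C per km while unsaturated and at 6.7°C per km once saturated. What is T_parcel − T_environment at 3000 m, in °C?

Parcel:
  300–2200 m, dry: Δz = 1.9 km ⇒ ΔT = -19°C; T = -0.7°C
  2200–3000 m, saturated: Δz = 0.8 km ⇒ ΔT = -5.36°C; T = -6.06°C
Environment:
  300–3000 m, environment: Δz = 2.7 km ⇒ ΔT = -8.64°C; T = 9.66°C
T_parcel − T_env = -6.06 − 9.66 = -15.72°C

-15.72°C (parcel cooler than environment)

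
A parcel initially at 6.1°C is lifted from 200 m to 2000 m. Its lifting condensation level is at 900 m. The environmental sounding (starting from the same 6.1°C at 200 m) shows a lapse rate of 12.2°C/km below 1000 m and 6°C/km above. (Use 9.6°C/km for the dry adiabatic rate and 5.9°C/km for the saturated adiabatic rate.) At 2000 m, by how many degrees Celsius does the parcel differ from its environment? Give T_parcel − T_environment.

Parcel:
  Dry to 900 m: -9.6 × 0.7 km = -6.72°C, so T = -0.62°C.
  Saturated to 2000 m: -5.9 × 1.1 km = -6.49°C, so T = -7.11°C.
Environment:
  Environment, lower layer to 1000 m: -12.2 × 0.8 km = -9.76°C, so T = -3.66°C.
  Environment, upper layer to 2000 m: -6 × 1 km = -6°C, so T = -9.66°C.
T_parcel − T_env = -7.11 − (-9.66) = +2.55°C

+2.55°C (parcel warmer than environment)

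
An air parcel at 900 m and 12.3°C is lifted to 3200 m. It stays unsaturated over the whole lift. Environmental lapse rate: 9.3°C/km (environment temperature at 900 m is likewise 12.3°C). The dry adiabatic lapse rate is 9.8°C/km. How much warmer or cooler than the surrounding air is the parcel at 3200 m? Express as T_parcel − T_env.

-1.15°C (parcel cooler than environment)

Parcel:
  900 → 3200 m (dry, 9.8°C/km): ΔT = -9.8 × 2.3 = -22.54°C → T = -10.24°C
Environment:
  900 → 3200 m (environment, 9.3°C/km): ΔT = -9.3 × 2.3 = -21.39°C → T = -9.09°C
T_parcel − T_env = -10.24 − (-9.09) = -1.15°C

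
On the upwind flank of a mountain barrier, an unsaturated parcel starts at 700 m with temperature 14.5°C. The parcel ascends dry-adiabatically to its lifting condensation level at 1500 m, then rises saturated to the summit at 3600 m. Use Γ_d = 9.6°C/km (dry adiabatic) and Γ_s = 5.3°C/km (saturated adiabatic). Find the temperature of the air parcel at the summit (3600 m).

700 → 1500 m (dry, 9.6°C/km): ΔT = -9.6 × 0.8 = -7.68°C → T = 6.82°C
1500 → 3600 m (saturated, 5.3°C/km): ΔT = -5.3 × 2.1 = -11.13°C → T = -4.31°C

-4.31°C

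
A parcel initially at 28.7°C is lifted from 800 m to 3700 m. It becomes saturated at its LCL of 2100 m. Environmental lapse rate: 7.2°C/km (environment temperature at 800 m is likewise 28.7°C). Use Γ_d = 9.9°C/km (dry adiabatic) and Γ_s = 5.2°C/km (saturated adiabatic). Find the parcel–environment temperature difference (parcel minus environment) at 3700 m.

Parcel:
  From 800 m to 2100 m (dry): cools by 9.9 × 1.3 = 12.87°C, giving 15.83°C.
  From 2100 m to 3700 m (saturated): cools by 5.2 × 1.6 = 8.32°C, giving 7.51°C.
Environment:
  From 800 m to 3700 m (environment): cools by 7.2 × 2.9 = 20.88°C, giving 7.82°C.
T_parcel − T_env = 7.51 − 7.82 = -0.31°C

-0.31°C (parcel cooler than environment)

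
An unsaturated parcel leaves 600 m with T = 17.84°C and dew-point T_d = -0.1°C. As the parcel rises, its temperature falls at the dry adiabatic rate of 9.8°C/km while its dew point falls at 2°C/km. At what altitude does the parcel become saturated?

T and T_d converge at 9.8 − 2 = 7.8°C per km
Height above start = (17.84 − (-0.1)) / 7.8 = 2.3 km
LCL altitude = 600 m + 2300 m = 2900 m

2900 m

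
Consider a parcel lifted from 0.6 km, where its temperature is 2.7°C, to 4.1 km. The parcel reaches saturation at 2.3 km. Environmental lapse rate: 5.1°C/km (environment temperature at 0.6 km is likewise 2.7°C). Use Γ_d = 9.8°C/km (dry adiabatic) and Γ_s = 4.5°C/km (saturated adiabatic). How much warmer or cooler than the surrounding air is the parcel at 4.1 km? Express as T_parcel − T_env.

-6.91°C (parcel cooler than environment)

Parcel:
  600–2300 m, dry: Δz = 1.7 km ⇒ ΔT = -16.66°C; T = -13.96°C
  2300–4100 m, saturated: Δz = 1.8 km ⇒ ΔT = -8.1°C; T = -22.06°C
Environment:
  600–4100 m, environment: Δz = 3.5 km ⇒ ΔT = -17.85°C; T = -15.15°C
T_parcel − T_env = -22.06 − (-15.15) = -6.91°C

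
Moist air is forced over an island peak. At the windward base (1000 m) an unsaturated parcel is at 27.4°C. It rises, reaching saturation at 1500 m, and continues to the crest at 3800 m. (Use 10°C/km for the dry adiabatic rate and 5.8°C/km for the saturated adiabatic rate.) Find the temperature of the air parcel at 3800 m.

1000 → 1500 m (dry, 10°C/km): ΔT = -10 × 0.5 = -5°C → T = 22.4°C
1500 → 3800 m (saturated, 5.8°C/km): ΔT = -5.8 × 2.3 = -13.34°C → T = 9.06°C

9.06°C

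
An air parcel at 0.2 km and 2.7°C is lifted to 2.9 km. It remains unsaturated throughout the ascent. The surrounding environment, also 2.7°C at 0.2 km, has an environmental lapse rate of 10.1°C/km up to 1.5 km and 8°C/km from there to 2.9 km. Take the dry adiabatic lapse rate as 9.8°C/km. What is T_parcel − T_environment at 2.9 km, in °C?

-2.13°C (parcel cooler than environment)

Parcel:
  200–2900 m, dry: Δz = 2.7 km ⇒ ΔT = -26.46°C; T = -23.76°C
Environment:
  200–1500 m, environment, lower layer: Δz = 1.3 km ⇒ ΔT = -13.13°C; T = -10.43°C
  1500–2900 m, environment, upper layer: Δz = 1.4 km ⇒ ΔT = -11.2°C; T = -21.63°C
T_parcel − T_env = -23.76 − (-21.63) = -2.13°C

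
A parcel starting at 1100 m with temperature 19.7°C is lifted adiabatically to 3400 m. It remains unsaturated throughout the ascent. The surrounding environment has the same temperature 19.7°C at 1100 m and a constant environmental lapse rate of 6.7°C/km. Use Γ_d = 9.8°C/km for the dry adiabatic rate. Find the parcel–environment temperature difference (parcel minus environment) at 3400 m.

-7.13°C (parcel cooler than environment)

Parcel:
  Dry to 3400 m: -9.8 × 2.3 km = -22.54°C, so T = -2.84°C.
Environment:
  Environment to 3400 m: -6.7 × 2.3 km = -15.41°C, so T = 4.29°C.
T_parcel − T_env = -2.84 − 4.29 = -7.13°C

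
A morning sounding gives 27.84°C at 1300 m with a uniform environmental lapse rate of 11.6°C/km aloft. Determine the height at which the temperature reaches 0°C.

Height above start = (27.84 − 0) / 11.6 = 2.4 km
Altitude = 1300 m + 2400 m = 3700 m

3700 m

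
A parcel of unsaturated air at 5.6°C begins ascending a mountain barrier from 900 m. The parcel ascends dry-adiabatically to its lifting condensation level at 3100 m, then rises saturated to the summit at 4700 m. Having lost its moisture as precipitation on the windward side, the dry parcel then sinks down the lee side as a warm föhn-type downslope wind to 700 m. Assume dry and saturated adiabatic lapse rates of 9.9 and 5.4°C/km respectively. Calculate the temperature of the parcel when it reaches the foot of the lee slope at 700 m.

14.78°C

900–3100 m, dry: Δz = 2.2 km ⇒ ΔT = -21.78°C; T = -16.18°C
3100–4700 m, saturated: Δz = 1.6 km ⇒ ΔT = -8.64°C; T = -24.82°C
4700–700 m, dry descent: Δz = 4 km ⇒ ΔT = +39.6°C; T = 14.78°C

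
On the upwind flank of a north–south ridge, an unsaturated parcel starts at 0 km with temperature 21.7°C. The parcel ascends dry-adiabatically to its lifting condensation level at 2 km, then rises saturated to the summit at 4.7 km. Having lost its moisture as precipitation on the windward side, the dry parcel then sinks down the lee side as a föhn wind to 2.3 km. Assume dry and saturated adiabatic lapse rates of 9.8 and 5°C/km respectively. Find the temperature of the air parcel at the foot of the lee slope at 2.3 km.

12.12°C

Dry to 2000 m: -9.8 × 2 km = -19.6°C, so T = 2.1°C.
Saturated to 4700 m: -5 × 2.7 km = -13.5°C, so T = -11.4°C.
Dry descent to 2300 m: +9.8 × 2.4 km = +23.52°C, so T = 12.12°C.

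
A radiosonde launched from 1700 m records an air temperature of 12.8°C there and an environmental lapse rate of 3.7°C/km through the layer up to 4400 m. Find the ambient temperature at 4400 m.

Environmental to 4400 m: -3.7 × 2.7 km = -9.99°C, so T = 2.81°C.

2.81°C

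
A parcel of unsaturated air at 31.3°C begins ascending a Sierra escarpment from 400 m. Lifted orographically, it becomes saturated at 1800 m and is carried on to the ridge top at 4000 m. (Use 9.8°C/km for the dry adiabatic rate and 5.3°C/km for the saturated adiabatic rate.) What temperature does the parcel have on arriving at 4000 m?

5.92°C

400–1800 m, dry: Δz = 1.4 km ⇒ ΔT = -13.72°C; T = 17.58°C
1800–4000 m, saturated: Δz = 2.2 km ⇒ ΔT = -11.66°C; T = 5.92°C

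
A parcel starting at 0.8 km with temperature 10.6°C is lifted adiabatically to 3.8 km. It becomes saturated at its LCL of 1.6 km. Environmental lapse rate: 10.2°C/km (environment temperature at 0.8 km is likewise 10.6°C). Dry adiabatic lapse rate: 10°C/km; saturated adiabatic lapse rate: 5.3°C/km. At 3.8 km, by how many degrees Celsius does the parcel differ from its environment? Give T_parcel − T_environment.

Parcel:
  From 800 m to 1600 m (dry): cools by 10 × 0.8 = 8°C, giving 2.6°C.
  From 1600 m to 3800 m (saturated): cools by 5.3 × 2.2 = 11.66°C, giving -9.06°C.
Environment:
  From 800 m to 3800 m (environment): cools by 10.2 × 3 = 30.6°C, giving -20°C.
T_parcel − T_env = -9.06 − (-20) = +10.94°C

+10.94°C (parcel warmer than environment)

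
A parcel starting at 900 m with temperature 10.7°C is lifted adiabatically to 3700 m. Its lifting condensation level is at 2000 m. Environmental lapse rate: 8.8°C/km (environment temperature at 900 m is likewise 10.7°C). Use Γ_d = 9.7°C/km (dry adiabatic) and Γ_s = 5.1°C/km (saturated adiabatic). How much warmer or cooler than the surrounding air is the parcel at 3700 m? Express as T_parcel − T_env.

Parcel:
  From 900 m to 2000 m (dry): cools by 9.7 × 1.1 = 10.67°C, giving 0.03°C.
  From 2000 m to 3700 m (saturated): cools by 5.1 × 1.7 = 8.67°C, giving -8.64°C.
Environment:
  From 900 m to 3700 m (environment): cools by 8.8 × 2.8 = 24.64°C, giving -13.94°C.
T_parcel − T_env = -8.64 − (-13.94) = +5.3°C

+5.3°C (parcel warmer than environment)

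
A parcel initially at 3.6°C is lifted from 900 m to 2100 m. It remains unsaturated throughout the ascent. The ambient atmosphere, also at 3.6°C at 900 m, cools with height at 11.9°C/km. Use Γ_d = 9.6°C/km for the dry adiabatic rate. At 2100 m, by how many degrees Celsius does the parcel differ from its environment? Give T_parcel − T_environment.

+2.76°C (parcel warmer than environment)

Parcel:
  900–2100 m, dry: Δz = 1.2 km ⇒ ΔT = -11.52°C; T = -7.92°C
Environment:
  900–2100 m, environment: Δz = 1.2 km ⇒ ΔT = -14.28°C; T = -10.68°C
T_parcel − T_env = -7.92 − (-10.68) = +2.76°C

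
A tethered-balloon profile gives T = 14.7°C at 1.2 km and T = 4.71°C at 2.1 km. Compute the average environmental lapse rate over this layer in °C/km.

11.1°C/km

Γ = −ΔT/Δz = (14.7 − 4.71) / (2100 − 1200) m
  = 9.99°C / 0.9 km = 11.1°C/km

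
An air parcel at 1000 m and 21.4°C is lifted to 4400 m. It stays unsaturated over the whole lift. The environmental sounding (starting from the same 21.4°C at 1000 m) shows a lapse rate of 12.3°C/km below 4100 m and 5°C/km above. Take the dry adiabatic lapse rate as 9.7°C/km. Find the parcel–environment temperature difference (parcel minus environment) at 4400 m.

Parcel:
  1000–4400 m, dry: Δz = 3.4 km ⇒ ΔT = -32.98°C; T = -11.58°C
Environment:
  1000–4100 m, environment, lower layer: Δz = 3.1 km ⇒ ΔT = -38.13°C; T = -16.73°C
  4100–4400 m, environment, upper layer: Δz = 0.3 km ⇒ ΔT = -1.5°C; T = -18.23°C
T_parcel − T_env = -11.58 − (-18.23) = +6.65°C

+6.65°C (parcel warmer than environment)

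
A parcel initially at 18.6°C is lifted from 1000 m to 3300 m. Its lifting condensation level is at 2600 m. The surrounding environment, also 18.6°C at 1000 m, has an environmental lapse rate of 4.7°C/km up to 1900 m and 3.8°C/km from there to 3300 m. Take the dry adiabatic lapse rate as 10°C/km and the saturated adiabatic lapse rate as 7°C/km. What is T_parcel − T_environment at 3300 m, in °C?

-11.35°C (parcel cooler than environment)

Parcel:
  Dry to 2600 m: -10 × 1.6 km = -16°C, so T = 2.6°C.
  Saturated to 3300 m: -7 × 0.7 km = -4.9°C, so T = -2.3°C.
Environment:
  Environment, lower layer to 1900 m: -4.7 × 0.9 km = -4.23°C, so T = 14.37°C.
  Environment, upper layer to 3300 m: -3.8 × 1.4 km = -5.32°C, so T = 9.05°C.
T_parcel − T_env = -2.3 − 9.05 = -11.35°C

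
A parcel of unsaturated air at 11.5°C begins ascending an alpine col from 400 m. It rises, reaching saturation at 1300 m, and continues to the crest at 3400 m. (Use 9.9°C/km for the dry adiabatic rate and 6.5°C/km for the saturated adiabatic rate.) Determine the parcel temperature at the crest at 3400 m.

-11.06°C

400 → 1300 m (dry, 9.9°C/km): ΔT = -9.9 × 0.9 = -8.91°C → T = 2.59°C
1300 → 3400 m (saturated, 6.5°C/km): ΔT = -6.5 × 2.1 = -13.65°C → T = -11.06°C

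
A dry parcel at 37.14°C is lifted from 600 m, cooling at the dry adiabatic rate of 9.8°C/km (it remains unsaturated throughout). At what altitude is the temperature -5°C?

Height above start = (37.14 − (-5)) / 9.8 = 4.3 km
Altitude = 600 m + 4300 m = 4900 m

4900 m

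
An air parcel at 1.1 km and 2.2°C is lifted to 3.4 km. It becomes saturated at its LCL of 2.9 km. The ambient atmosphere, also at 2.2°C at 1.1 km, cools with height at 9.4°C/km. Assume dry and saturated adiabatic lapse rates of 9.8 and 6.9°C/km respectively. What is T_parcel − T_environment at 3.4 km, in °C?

+0.53°C (parcel warmer than environment)

Parcel:
  From 1100 m to 2900 m (dry): cools by 9.8 × 1.8 = 17.64°C, giving -15.44°C.
  From 2900 m to 3400 m (saturated): cools by 6.9 × 0.5 = 3.45°C, giving -18.89°C.
Environment:
  From 1100 m to 3400 m (environment): cools by 9.4 × 2.3 = 21.62°C, giving -19.42°C.
T_parcel − T_env = -18.89 − (-19.42) = +0.53°C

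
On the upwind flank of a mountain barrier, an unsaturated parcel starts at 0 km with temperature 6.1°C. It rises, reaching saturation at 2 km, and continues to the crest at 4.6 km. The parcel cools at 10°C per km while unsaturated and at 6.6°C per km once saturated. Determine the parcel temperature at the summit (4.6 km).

-31.06°C

0–2000 m, dry: Δz = 2 km ⇒ ΔT = -20°C; T = -13.9°C
2000–4600 m, saturated: Δz = 2.6 km ⇒ ΔT = -17.16°C; T = -31.06°C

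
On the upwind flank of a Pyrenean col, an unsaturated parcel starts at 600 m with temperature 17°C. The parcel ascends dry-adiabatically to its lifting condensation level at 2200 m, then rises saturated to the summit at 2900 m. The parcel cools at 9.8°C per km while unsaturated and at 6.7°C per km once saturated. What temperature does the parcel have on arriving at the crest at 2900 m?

-3.37°C

Dry to 2200 m: -9.8 × 1.6 km = -15.68°C, so T = 1.32°C.
Saturated to 2900 m: -6.7 × 0.7 km = -4.69°C, so T = -3.37°C.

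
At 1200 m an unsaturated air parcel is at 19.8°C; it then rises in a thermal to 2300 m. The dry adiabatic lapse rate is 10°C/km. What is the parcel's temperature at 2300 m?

8.8°C

1200 → 2300 m (dry adiabatic, 10°C/km): ΔT = -10 × 1.1 = -11°C → T = 8.8°C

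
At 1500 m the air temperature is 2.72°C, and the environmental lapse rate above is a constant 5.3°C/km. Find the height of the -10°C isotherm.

3900 m

Height above start = (2.72 − (-10)) / 5.3 = 2.4 km
Altitude = 1500 m + 2400 m = 3900 m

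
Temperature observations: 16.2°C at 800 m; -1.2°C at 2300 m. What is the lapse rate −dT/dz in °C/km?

11.6°C/km

Γ = −ΔT/Δz = (16.2 − (-1.2)) / (2300 − 800) m
  = 17.4°C / 1.5 km = 11.6°C/km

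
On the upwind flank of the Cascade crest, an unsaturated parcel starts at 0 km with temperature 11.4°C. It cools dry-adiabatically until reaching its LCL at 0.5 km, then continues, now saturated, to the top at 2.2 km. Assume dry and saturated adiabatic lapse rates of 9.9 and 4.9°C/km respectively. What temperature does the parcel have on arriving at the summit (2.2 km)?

-1.88°C

0–500 m, dry: Δz = 0.5 km ⇒ ΔT = -4.95°C; T = 6.45°C
500–2200 m, saturated: Δz = 1.7 km ⇒ ΔT = -8.33°C; T = -1.88°C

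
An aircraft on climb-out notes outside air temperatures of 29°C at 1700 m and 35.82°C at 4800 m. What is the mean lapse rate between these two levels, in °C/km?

Γ = −ΔT/Δz = (29 − 35.82) / (4800 − 1700) m
  = -6.82°C / 3.1 km = -2.2°C/km

-2.2°C/km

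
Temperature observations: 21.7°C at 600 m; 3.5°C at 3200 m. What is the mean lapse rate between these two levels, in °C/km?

7°C/km

Γ = −ΔT/Δz = (21.7 − 3.5) / (3200 − 600) m
  = 18.2°C / 2.6 km = 7°C/km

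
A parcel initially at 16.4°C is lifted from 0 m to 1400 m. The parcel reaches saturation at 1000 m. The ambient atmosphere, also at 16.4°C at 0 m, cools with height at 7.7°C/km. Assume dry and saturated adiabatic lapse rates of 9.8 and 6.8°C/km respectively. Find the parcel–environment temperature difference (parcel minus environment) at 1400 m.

Parcel:
  0 → 1000 m (dry, 9.8°C/km): ΔT = -9.8 × 1 = -9.8°C → T = 6.6°C
  1000 → 1400 m (saturated, 6.8°C/km): ΔT = -6.8 × 0.4 = -2.72°C → T = 3.88°C
Environment:
  0 → 1400 m (environment, 7.7°C/km): ΔT = -7.7 × 1.4 = -10.78°C → T = 5.62°C
T_parcel − T_env = 3.88 − 5.62 = -1.74°C

-1.74°C (parcel cooler than environment)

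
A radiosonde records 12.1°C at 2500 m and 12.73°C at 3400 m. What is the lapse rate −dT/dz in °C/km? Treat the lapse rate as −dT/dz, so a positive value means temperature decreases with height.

Γ = −ΔT/Δz = (12.1 − 12.73) / (3400 − 2500) m
  = -0.63°C / 0.9 km = -0.7°C/km

-0.7°C/km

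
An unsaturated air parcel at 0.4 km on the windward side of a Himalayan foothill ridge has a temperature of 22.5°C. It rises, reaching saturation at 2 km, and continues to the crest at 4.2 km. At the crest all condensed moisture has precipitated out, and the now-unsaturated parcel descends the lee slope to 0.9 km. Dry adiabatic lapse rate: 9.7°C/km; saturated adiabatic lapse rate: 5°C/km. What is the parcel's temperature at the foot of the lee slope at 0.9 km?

400–2000 m, dry: Δz = 1.6 km ⇒ ΔT = -15.52°C; T = 6.98°C
2000–4200 m, saturated: Δz = 2.2 km ⇒ ΔT = -11°C; T = -4.02°C
4200–900 m, dry descent: Δz = 3.3 km ⇒ ΔT = +32.01°C; T = 27.99°C

27.99°C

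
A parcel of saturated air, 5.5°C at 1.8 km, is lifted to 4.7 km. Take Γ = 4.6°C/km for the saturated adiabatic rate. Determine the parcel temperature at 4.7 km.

From 1800 m to 4700 m (saturated adiabatic): cools by 4.6 × 2.9 = 13.34°C, giving -7.84°C.

-7.84°C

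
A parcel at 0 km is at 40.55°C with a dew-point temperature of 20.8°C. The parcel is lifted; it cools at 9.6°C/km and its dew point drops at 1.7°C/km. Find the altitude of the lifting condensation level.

2.5 km

T and T_d converge at 9.6 − 1.7 = 7.9°C per km
Height above start = (40.55 − 20.8) / 7.9 = 2.5 km
LCL altitude = 0 m + 2500 m = 2500 m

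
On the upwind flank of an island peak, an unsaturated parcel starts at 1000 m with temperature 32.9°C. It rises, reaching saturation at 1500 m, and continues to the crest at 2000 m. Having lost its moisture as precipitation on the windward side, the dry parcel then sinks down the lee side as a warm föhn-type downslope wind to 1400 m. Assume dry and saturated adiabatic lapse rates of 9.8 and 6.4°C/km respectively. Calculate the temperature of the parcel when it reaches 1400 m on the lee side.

30.68°C

From 1000 m to 1500 m (dry): cools by 9.8 × 0.5 = 4.9°C, giving 28°C.
From 1500 m to 2000 m (saturated): cools by 6.4 × 0.5 = 3.2°C, giving 24.8°C.
From 2000 m to 1400 m (dry descent): warms by 9.8 × 0.6 = 5.88°C, giving 30.68°C.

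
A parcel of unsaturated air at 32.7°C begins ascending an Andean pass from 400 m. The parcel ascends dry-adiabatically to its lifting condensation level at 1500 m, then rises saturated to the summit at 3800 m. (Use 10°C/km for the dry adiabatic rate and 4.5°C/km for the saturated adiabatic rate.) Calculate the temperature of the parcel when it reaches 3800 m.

11.35°C

From 400 m to 1500 m (dry): cools by 10 × 1.1 = 11°C, giving 21.7°C.
From 1500 m to 3800 m (saturated): cools by 4.5 × 2.3 = 10.35°C, giving 11.35°C.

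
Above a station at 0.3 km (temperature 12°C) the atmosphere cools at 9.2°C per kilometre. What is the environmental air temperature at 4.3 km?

-24.8°C

Environmental to 4300 m: -9.2 × 4 km = -36.8°C, so T = -24.8°C.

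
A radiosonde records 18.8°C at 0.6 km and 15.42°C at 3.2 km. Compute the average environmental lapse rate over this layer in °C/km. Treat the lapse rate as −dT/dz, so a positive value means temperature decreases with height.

Γ = −ΔT/Δz = (18.8 − 15.42) / (3200 − 600) m
  = 3.38°C / 2.6 km = 1.3°C/km

1.3°C/km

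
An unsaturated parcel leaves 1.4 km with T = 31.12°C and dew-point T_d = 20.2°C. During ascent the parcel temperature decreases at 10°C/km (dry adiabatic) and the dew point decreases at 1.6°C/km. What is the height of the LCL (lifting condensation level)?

2.7 km

T and T_d converge at 10 − 1.6 = 8.4°C per km
Height above start = (31.12 − 20.2) / 8.4 = 1.3 km
LCL altitude = 1400 m + 1300 m = 2700 m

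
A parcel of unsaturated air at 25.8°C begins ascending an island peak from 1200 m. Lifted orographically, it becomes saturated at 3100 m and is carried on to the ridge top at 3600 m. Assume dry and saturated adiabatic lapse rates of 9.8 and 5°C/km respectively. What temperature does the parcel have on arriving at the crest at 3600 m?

Dry to 3100 m: -9.8 × 1.9 km = -18.62°C, so T = 7.18°C.
Saturated to 3600 m: -5 × 0.5 km = -2.5°C, so T = 4.68°C.

4.68°C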